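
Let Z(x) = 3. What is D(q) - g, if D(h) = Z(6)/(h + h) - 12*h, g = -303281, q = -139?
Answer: 84775819/278 ≈ 3.0495e+5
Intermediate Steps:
D(h) = -12*h + 3/(2*h) (D(h) = 3/(h + h) - 12*h = 3/((2*h)) - 12*h = 3*(1/(2*h)) - 12*h = 3/(2*h) - 12*h = -12*h + 3/(2*h))
D(q) - g = (-12*(-139) + (3/2)/(-139)) - 1*(-303281) = (1668 + (3/2)*(-1/139)) + 303281 = (1668 - 3/278) + 303281 = 463701/278 + 303281 = 84775819/278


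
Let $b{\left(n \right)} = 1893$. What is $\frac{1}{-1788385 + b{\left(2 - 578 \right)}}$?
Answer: $- \frac{1}{1786492} \approx -5.5976 \cdot 10^{-7}$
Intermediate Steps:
$\frac{1}{-1788385 + b{\left(2 - 578 \right)}} = \frac{1}{-1788385 + 1893} = \frac{1}{-1786492} = - \frac{1}{1786492}$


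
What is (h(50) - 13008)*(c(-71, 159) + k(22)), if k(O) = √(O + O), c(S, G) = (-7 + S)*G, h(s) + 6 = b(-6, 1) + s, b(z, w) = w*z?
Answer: 160853940 - 25940*√11 ≈ 1.6077e+8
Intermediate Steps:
h(s) = -12 + s (h(s) = -6 + (1*(-6) + s) = -6 + (-6 + s) = -12 + s)
c(S, G) = G*(-7 + S)
k(O) = √2*√O (k(O) = √(2*O) = √2*√O)
(h(50) - 13008)*(c(-71, 159) + k(22)) = ((-12 + 50) - 13008)*(159*(-7 - 71) + √2*√22) = (38 - 13008)*(159*(-78) + 2*√11) = -12970*(-12402 + 2*√11) = 160853940 - 25940*√11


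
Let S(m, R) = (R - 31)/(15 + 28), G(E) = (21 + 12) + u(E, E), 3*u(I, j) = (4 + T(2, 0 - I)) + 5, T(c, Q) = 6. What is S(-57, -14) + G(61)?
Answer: 1589/43 ≈ 36.953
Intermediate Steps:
u(I, j) = 5 (u(I, j) = ((4 + 6) + 5)/3 = (10 + 5)/3 = (⅓)*15 = 5)
G(E) = 38 (G(E) = (21 + 12) + 5 = 33 + 5 = 38)
S(m, R) = -31/43 + R/43 (S(m, R) = (-31 + R)/43 = (-31 + R)*(1/43) = -31/43 + R/43)
S(-57, -14) + G(61) = (-31/43 + (1/43)*(-14)) + 38 = (-31/43 - 14/43) + 38 = -45/43 + 38 = 1589/43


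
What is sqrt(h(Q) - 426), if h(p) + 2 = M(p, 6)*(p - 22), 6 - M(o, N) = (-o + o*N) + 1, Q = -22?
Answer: 28*I*sqrt(7) ≈ 74.081*I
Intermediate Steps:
M(o, N) = 5 + o - N*o (M(o, N) = 6 - ((-o + o*N) + 1) = 6 - ((-o + N*o) + 1) = 6 - (1 - o + N*o) = 6 + (-1 + o - N*o) = 5 + o - N*o)
h(p) = -2 + (-22 + p)*(5 - 5*p) (h(p) = -2 + (5 + p - 1*6*p)*(p - 22) = -2 + (5 + p - 6*p)*(-22 + p) = -2 + (5 - 5*p)*(-22 + p) = -2 + (-22 + p)*(5 - 5*p))
sqrt(h(Q) - 426) = sqrt((-112 - 5*(-22)**2 + 115*(-22)) - 426) = sqrt((-112 - 5*484 - 2530) - 426) = sqrt((-112 - 2420 - 2530) - 426) = sqrt(-5062 - 426) = sqrt(-5488) = 28*I*sqrt(7)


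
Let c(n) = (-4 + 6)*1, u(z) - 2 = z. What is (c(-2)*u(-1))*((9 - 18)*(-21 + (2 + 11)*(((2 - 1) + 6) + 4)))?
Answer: -2196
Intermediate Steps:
u(z) = 2 + z
c(n) = 2 (c(n) = 2*1 = 2)
(c(-2)*u(-1))*((9 - 18)*(-21 + (2 + 11)*(((2 - 1) + 6) + 4))) = (2*(2 - 1))*((9 - 18)*(-21 + (2 + 11)*(((2 - 1) + 6) + 4))) = (2*1)*(-9*(-21 + 13*((1 + 6) + 4))) = 2*(-9*(-21 + 13*(7 + 4))) = 2*(-9*(-21 + 13*11)) = 2*(-9*(-21 + 143)) = 2*(-9*122) = 2*(-1098) = -2196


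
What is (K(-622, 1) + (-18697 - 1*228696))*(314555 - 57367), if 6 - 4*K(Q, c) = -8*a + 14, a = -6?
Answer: -63630111516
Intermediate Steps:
K(Q, c) = -14 (K(Q, c) = 3/2 - (-8*(-6) + 14)/4 = 3/2 - (48 + 14)/4 = 3/2 - ¼*62 = 3/2 - 31/2 = -14)
(K(-622, 1) + (-18697 - 1*228696))*(314555 - 57367) = (-14 + (-18697 - 1*228696))*(314555 - 57367) = (-14 + (-18697 - 228696))*257188 = (-14 - 247393)*257188 = -247407*257188 = -63630111516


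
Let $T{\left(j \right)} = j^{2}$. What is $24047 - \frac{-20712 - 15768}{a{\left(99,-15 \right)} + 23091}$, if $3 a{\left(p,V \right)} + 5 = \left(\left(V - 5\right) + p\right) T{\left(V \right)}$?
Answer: $\frac{2093232461}{87043} \approx 24048.0$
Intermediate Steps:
$a{\left(p,V \right)} = - \frac{5}{3} + \frac{V^{2} \left(-5 + V + p\right)}{3}$ ($a{\left(p,V \right)} = - \frac{5}{3} + \frac{\left(\left(V - 5\right) + p\right) V^{2}}{3} = - \frac{5}{3} + \frac{\left(\left(-5 + V\right) + p\right) V^{2}}{3} = - \frac{5}{3} + \frac{\left(-5 + V + p\right) V^{2}}{3} = - \frac{5}{3} + \frac{V^{2} \left(-5 + V + p\right)}{3}$)
$24047 - \frac{-20712 - 15768}{a{\left(99,-15 \right)} + 23091} = 24047 - \frac{-20712 - 15768}{\left(- \frac{5}{3} - \frac{5 \left(-15\right)^{2}}{3} + \frac{\left(-15\right)^{3}}{3} + \frac{1}{3} \cdot 99 \left(-15\right)^{2}\right) + 23091} = 24047 - - \frac{36480}{\left(- \frac{5}{3} - 375 + \frac{1}{3} \left(-3375\right) + \frac{1}{3} \cdot 99 \cdot 225\right) + 23091} = 24047 - - \frac{36480}{\left(- \frac{5}{3} - 375 - 1125 + 7425\right) + 23091} = 24047 - - \frac{36480}{\frac{17770}{3} + 23091} = 24047 - - \frac{36480}{\frac{87043}{3}} = 24047 - \left(-36480\right) \frac{3}{87043} = 24047 - - \frac{109440}{87043} = 24047 + \frac{109440}{87043} = \frac{2093232461}{87043}$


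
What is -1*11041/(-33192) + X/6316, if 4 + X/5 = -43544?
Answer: -1789372781/52410168 ≈ -34.142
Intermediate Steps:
X = -217740 (X = -20 + 5*(-43544) = -20 - 217720 = -217740)
-1*11041/(-33192) + X/6316 = -1*11041/(-33192) - 217740/6316 = -11041*(-1/33192) - 217740*1/6316 = 11041/33192 - 54435/1579 = -1789372781/52410168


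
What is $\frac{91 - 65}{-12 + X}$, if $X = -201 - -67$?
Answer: $- \frac{13}{73} \approx -0.17808$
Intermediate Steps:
$X = -134$ ($X = -201 + 67 = -134$)
$\frac{91 - 65}{-12 + X} = \frac{91 - 65}{-12 - 134} = \frac{26}{-146} = 26 \left(- \frac{1}{146}\right) = - \frac{13}{73}$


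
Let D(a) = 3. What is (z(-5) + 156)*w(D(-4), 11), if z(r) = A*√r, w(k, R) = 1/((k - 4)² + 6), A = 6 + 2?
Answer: 156/7 + 8*I*√5/7 ≈ 22.286 + 2.5555*I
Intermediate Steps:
A = 8
w(k, R) = 1/(6 + (-4 + k)²) (w(k, R) = 1/((-4 + k)² + 6) = 1/(6 + (-4 + k)²))
z(r) = 8*√r
(z(-5) + 156)*w(D(-4), 11) = (8*√(-5) + 156)/(6 + (-4 + 3)²) = (8*(I*√5) + 156)/(6 + (-1)²) = (8*I*√5 + 156)/(6 + 1) = (156 + 8*I*√5)/7 = (156 + 8*I*√5)*(⅐) = 156/7 + 8*I*√5/7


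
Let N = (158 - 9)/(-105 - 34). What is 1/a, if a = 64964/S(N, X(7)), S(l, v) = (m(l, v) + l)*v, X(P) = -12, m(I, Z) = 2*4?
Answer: -2889/2257499 ≈ -0.0012797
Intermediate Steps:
m(I, Z) = 8
N = -149/139 (N = 149/(-139) = 149*(-1/139) = -149/139 ≈ -1.0719)
S(l, v) = v*(8 + l) (S(l, v) = (8 + l)*v = v*(8 + l))
a = -2257499/2889 (a = 64964/((-12*(8 - 149/139))) = 64964/((-12*963/139)) = 64964/(-11556/139) = 64964*(-139/11556) = -2257499/2889 ≈ -781.41)
1/a = 1/(-2257499/2889) = -2889/2257499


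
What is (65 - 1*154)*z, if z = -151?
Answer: 13439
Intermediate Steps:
(65 - 1*154)*z = (65 - 1*154)*(-151) = (65 - 154)*(-151) = -89*(-151) = 13439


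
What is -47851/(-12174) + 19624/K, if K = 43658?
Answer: 1163990767/265746246 ≈ 4.3801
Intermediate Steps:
-47851/(-12174) + 19624/K = -47851/(-12174) + 19624/43658 = -47851*(-1/12174) + 19624*(1/43658) = 47851/12174 + 9812/21829 = 1163990767/265746246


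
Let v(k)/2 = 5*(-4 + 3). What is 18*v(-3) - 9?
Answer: -189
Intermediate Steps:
v(k) = -10 (v(k) = 2*(5*(-4 + 3)) = 2*(5*(-1)) = 2*(-5) = -10)
18*v(-3) - 9 = 18*(-10) - 9 = -180 - 9 = -189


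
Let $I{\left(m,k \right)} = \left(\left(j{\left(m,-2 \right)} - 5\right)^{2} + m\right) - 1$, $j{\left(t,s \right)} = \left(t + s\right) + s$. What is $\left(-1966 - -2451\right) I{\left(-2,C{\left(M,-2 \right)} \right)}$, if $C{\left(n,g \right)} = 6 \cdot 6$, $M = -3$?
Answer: $57230$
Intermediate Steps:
$j{\left(t,s \right)} = t + 2 s$ ($j{\left(t,s \right)} = \left(s + t\right) + s = t + 2 s$)
$C{\left(n,g \right)} = 36$
$I{\left(m,k \right)} = -1 + m + \left(-9 + m\right)^{2}$ ($I{\left(m,k \right)} = \left(\left(\left(m + 2 \left(-2\right)\right) - 5\right)^{2} + m\right) - 1 = \left(\left(\left(m - 4\right) - 5\right)^{2} + m\right) - 1 = \left(\left(\left(-4 + m\right) - 5\right)^{2} + m\right) - 1 = \left(\left(-9 + m\right)^{2} + m\right) - 1 = \left(m + \left(-9 + m\right)^{2}\right) - 1 = -1 + m + \left(-9 + m\right)^{2}$)
$\left(-1966 - -2451\right) I{\left(-2,C{\left(M,-2 \right)} \right)} = \left(-1966 - -2451\right) \left(-1 - 2 + \left(-9 - 2\right)^{2}\right) = \left(-1966 + 2451\right) \left(-1 - 2 + \left(-11\right)^{2}\right) = 485 \left(-1 - 2 + 121\right) = 485 \cdot 118 = 57230$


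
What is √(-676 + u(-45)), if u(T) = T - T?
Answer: 26*I ≈ 26.0*I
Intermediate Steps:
u(T) = 0
√(-676 + u(-45)) = √(-676 + 0) = √(-676) = 26*I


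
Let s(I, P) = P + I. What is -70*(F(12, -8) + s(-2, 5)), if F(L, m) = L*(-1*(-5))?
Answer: -4410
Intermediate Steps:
s(I, P) = I + P
F(L, m) = 5*L (F(L, m) = L*5 = 5*L)
-70*(F(12, -8) + s(-2, 5)) = -70*(5*12 + (-2 + 5)) = -70*(60 + 3) = -70*63 = -4410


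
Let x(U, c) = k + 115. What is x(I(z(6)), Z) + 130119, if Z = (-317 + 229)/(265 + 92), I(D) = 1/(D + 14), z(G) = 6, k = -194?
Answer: 130040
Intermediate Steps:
I(D) = 1/(14 + D)
Z = -88/357 ≈ -0.24650
x(U, c) = -79 (x(U, c) = -194 + 115 = -79)
x(I(z(6)), Z) + 130119 = -79 + 130119 = 130040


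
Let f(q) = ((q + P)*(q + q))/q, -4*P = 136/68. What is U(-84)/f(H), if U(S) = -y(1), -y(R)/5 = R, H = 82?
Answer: 5/163 ≈ 0.030675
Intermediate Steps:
y(R) = -5*R
U(S) = 5 (U(S) = -(-5) = -1*(-5) = 5)
P = -½ (P = -34/68 = -¼*2 = -½ ≈ -0.50000)
f(q) = -1 + 2*q (f(q) = ((q - ½)*(q + q))/q = ((-½ + q)*(2*q))/q = (2*q*(-½ + q))/q = -1 + 2*q)
U(-84)/f(H) = 5/(-1 + 2*82) = 5/(-1 + 164) = 5/163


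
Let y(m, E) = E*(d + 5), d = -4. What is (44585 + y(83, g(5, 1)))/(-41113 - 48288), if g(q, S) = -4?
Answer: -44581/89401 ≈ -0.49866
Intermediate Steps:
y(m, E) = E (y(m, E) = E*(-4 + 5) = E*1 = E)
(44585 + y(83, g(5, 1)))/(-41113 - 48288) = (44585 - 4)/(-41113 - 48288) = 44581/(-89401) = 44581*(-1/89401) = -44581/89401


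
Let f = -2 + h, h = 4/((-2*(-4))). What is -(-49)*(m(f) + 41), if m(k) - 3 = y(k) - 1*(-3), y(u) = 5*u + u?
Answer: 1862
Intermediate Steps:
h = 1/2 (h = 4/8 = 4*(1/8) = 1/2 ≈ 0.50000)
f = -3/2 (f = -2 + 1/2 = -3/2 ≈ -1.5000)
y(u) = 6*u
m(k) = 6 + 6*k (m(k) = 3 + (6*k - 1*(-3)) = 3 + (6*k + 3) = 3 + (3 + 6*k) = 6 + 6*k)
-(-49)*(m(f) + 41) = -(-49)*((6 + 6*(-3/2)) + 41) = -(-49)*((6 - 9) + 41) = -(-49)*(-3 + 41) = -(-49)*38 = -1*(-1862) = 1862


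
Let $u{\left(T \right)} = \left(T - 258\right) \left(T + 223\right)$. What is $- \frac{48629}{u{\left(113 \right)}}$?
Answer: $\frac{6947}{6960} \approx 0.99813$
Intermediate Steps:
$u{\left(T \right)} = \left(-258 + T\right) \left(223 + T\right)$
$- \frac{48629}{u{\left(113 \right)}} = - \frac{48629}{-57534 + 113^{2} - 3955} = - \frac{48629}{-57534 + 12769 - 3955} = - \frac{48629}{-48720} = \left(-48629\right) \left(- \frac{1}{48720}\right) = \frac{6947}{6960}$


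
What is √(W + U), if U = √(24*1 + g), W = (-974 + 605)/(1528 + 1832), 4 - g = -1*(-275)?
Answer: √(-8610 + 78400*I*√247)/280 ≈ 2.7935 + 2.813*I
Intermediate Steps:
g = -271 (g = 4 - (-1)*(-275) = 4 - 1*275 = 4 - 275 = -271)
W = -123/1120 (W = -369/3360 = -369*1/3360 = -123/1120 ≈ -0.10982)
U = I*√247 (U = √(24*1 - 271) = √(24 - 271) = √(-247) = I*√247 ≈ 15.716*I)
√(W + U) = √(-123/1120 + I*√247)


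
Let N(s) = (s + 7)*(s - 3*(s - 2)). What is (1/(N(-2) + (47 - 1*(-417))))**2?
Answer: 1/264196 ≈ 3.7851e-6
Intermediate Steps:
N(s) = (6 - 2*s)*(7 + s) (N(s) = (7 + s)*(s - 3*(-2 + s)) = (7 + s)*(s + (6 - 3*s)) = (7 + s)*(6 - 2*s) = (6 - 2*s)*(7 + s))
(1/(N(-2) + (47 - 1*(-417))))**2 = (1/((42 - 8*(-2) - 2*(-2)**2) + (47 - 1*(-417))))**2 = (1/((42 + 16 - 2*4) + (47 + 417)))**2 = (1/((42 + 16 - 8) + 464))**2 = (1/(50 + 464))**2 = (1/514)**2 = 1/264196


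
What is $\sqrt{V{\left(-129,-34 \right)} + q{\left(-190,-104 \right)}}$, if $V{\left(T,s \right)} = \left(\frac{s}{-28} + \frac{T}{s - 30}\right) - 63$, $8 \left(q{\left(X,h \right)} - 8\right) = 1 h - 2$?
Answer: $\frac{i \sqrt{203903}}{56} \approx 8.0635 i$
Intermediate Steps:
$q{\left(X,h \right)} = \frac{31}{4} + \frac{h}{8}$ ($q{\left(X,h \right)} = 8 + \frac{1 h - 2}{8} = 8 + \frac{h - 2}{8} = 8 + \frac{-2 + h}{8} = 8 + \left(- \frac{1}{4} + \frac{h}{8}\right) = \frac{31}{4} + \frac{h}{8}$)
$V{\left(T,s \right)} = -63 - \frac{s}{28} + \frac{T}{-30 + s}$ ($V{\left(T,s \right)} = \left(s \left(- \frac{1}{28}\right) + \frac{T}{-30 + s}\right) - 63 = \left(- \frac{s}{28} + \frac{T}{-30 + s}\right) - 63 = -63 - \frac{s}{28} + \frac{T}{-30 + s}$)
$\sqrt{V{\left(-129,-34 \right)} + q{\left(-190,-104 \right)}} = \sqrt{\frac{52920 - \left(-34\right)^{2} - -58956 + 28 \left(-129\right)}{28 \left(-30 - 34\right)} + \left(\frac{31}{4} + \frac{1}{8} \left(-104\right)\right)} = \sqrt{\frac{52920 - 1156 + 58956 - 3612}{28 \left(-64\right)} + \left(\frac{31}{4} - 13\right)} = \sqrt{\frac{1}{28} \left(- \frac{1}{64}\right) \left(52920 - 1156 + 58956 - 3612\right) - \frac{21}{4}} = \sqrt{\frac{1}{28} \left(- \frac{1}{64}\right) 107108 - \frac{21}{4}} = \sqrt{- \frac{26777}{448} - \frac{21}{4}} = \sqrt{- \frac{29129}{448}} = \frac{i \sqrt{203903}}{56}$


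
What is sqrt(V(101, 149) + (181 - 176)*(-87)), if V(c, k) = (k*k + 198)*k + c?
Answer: sqrt(3337117) ≈ 1826.8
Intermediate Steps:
V(c, k) = c + k*(198 + k**2) (V(c, k) = (k**2 + 198)*k + c = (198 + k**2)*k + c = k*(198 + k**2) + c = c + k*(198 + k**2))
sqrt(V(101, 149) + (181 - 176)*(-87)) = sqrt((101 + 149**3 + 198*149) + (181 - 176)*(-87)) = sqrt((101 + 3307949 + 29502) + 5*(-87)) = sqrt(3337552 - 435) = sqrt(3337117)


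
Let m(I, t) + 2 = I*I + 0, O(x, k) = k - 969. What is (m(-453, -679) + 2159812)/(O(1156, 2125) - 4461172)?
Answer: -2365019/4460016 ≈ -0.53027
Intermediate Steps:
O(x, k) = -969 + k
m(I, t) = -2 + I² (m(I, t) = -2 + (I*I + 0) = -2 + (I² + 0) = -2 + I²)
(m(-453, -679) + 2159812)/(O(1156, 2125) - 4461172) = ((-2 + (-453)²) + 2159812)/((-969 + 2125) - 4461172) = ((-2 + 205209) + 2159812)/(1156 - 4461172) = (205207 + 2159812)/(-4460016) = 2365019*(-1/4460016) = -2365019/4460016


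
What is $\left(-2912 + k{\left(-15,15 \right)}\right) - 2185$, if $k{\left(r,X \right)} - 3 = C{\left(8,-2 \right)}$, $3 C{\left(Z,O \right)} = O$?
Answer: $- \frac{15284}{3} \approx -5094.7$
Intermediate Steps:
$C{\left(Z,O \right)} = \frac{O}{3}$
$k{\left(r,X \right)} = \frac{7}{3}$ ($k{\left(r,X \right)} = 3 + \frac{1}{3} \left(-2\right) = 3 - \frac{2}{3} = \frac{7}{3}$)
$\left(-2912 + k{\left(-15,15 \right)}\right) - 2185 = \left(-2912 + \frac{7}{3}\right) - 2185 = - \frac{8729}{3} - 2185 = - \frac{15284}{3}$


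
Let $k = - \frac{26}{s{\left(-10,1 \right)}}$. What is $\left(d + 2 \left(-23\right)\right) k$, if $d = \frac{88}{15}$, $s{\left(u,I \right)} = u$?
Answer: $- \frac{7826}{75} \approx -104.35$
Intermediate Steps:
$k = \frac{13}{5}$ ($k = - \frac{26}{-10} = \left(-26\right) \left(- \frac{1}{10}\right) = \frac{13}{5} \approx 2.6$)
$d = \frac{88}{15}$ ($d = 88 \cdot \frac{1}{15} = \frac{88}{15} \approx 5.8667$)
$\left(d + 2 \left(-23\right)\right) k = \left(\frac{88}{15} + 2 \left(-23\right)\right) \frac{13}{5} = \left(\frac{88}{15} - 46\right) \frac{13}{5} = \left(- \frac{602}{15}\right) \frac{13}{5} = - \frac{7826}{75}$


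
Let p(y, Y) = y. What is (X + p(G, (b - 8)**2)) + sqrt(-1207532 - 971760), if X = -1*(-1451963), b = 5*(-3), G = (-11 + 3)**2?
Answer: 1452027 + 2*I*sqrt(544823) ≈ 1.452e+6 + 1476.2*I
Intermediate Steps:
G = 64 (G = (-8)**2 = 64)
b = -15
X = 1451963
(X + p(G, (b - 8)**2)) + sqrt(-1207532 - 971760) = (1451963 + 64) + sqrt(-1207532 - 971760) = 1452027 + sqrt(-2179292) = 1452027 + 2*I*sqrt(544823)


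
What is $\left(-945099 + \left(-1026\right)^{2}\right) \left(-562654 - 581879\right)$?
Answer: $-123125426541$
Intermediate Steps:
$\left(-945099 + \left(-1026\right)^{2}\right) \left(-562654 - 581879\right) = \left(-945099 + 1052676\right) \left(-562654 + \left(-2186802 + 1604923\right)\right) = 107577 \left(-562654 - 581879\right) = 107577 \left(-1144533\right) = -123125426541$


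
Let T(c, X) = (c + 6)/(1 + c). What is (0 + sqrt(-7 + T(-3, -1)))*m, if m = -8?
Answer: -4*I*sqrt(34) ≈ -23.324*I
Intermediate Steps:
T(c, X) = (6 + c)/(1 + c)
(0 + sqrt(-7 + T(-3, -1)))*m = (0 + sqrt(-7 + (6 - 3)/(1 - 3)))*(-8) = (0 + sqrt(-7 + 3/(-2)))*(-8) = (0 + sqrt(-7 - 1/2*3))*(-8) = (0 + sqrt(-7 - 3/2))*(-8) = (0 + sqrt(-17/2))*(-8) = (0 + I*sqrt(34)/2)*(-8) = (I*sqrt(34)/2)*(-8) = -4*I*sqrt(34)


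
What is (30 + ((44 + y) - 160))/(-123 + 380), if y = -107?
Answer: -193/257 ≈ -0.75097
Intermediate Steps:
(30 + ((44 + y) - 160))/(-123 + 380) = (30 + ((44 - 107) - 160))/(-123 + 380) = (30 + (-63 - 160))/257 = (30 - 223)*(1/257) = -193*1/257 = -193/257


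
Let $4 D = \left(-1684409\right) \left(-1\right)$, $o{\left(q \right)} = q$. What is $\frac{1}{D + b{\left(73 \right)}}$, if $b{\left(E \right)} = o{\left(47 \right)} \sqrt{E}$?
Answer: $\frac{6737636}{2837231099169} - \frac{752 \sqrt{73}}{2837231099169} \approx 2.3725 \cdot 10^{-6}$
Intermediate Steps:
$D = \frac{1684409}{4}$ ($D = \frac{\left(-1684409\right) \left(-1\right)}{4} = \frac{1}{4} \cdot 1684409 = \frac{1684409}{4} \approx 4.211 \cdot 10^{5}$)
$b{\left(E \right)} = 47 \sqrt{E}$
$\frac{1}{D + b{\left(73 \right)}} = \frac{1}{\frac{1684409}{4} + 47 \sqrt{73}}$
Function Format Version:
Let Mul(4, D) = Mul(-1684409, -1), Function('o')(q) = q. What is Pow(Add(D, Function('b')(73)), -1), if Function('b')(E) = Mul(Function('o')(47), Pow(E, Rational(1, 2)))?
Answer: Add(Rational(6737636, 2837231099169), Mul(Rational(-752, 2837231099169), Pow(73, Rational(1, 2)))) ≈ 2.3725e-6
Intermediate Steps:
D = Rational(1684409, 4) (D = Mul(Rational(1, 4), Mul(-1684409, -1)) = Mul(Rational(1, 4), 1684409) = Rational(1684409, 4) ≈ 4.2110e+5)
Function('b')(E) = Mul(47, Pow(E, Rational(1, 2)))
Pow(Add(D, Function('b')(73)), -1) = Pow(Add(Rational(1684409, 4), Mul(47, Pow(73, Rational(1, 2)))), -1)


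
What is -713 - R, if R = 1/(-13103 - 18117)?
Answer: -22259859/31220 ≈ -713.00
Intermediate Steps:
R = -1/31220 (R = 1/(-31220) = -1/31220 ≈ -3.2031e-5)
-713 - R = -713 - 1*(-1/31220) = -713 + 1/31220 = -22259859/31220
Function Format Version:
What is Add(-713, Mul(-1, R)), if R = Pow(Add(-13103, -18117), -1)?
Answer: Rational(-22259859, 31220) ≈ -713.00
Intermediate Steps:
R = Rational(-1, 31220) (R = Pow(-31220, -1) = Rational(-1, 31220) ≈ -3.2031e-5)
Add(-713, Mul(-1, R)) = Add(-713, Mul(-1, Rational(-1, 31220))) = Add(-713, Rational(1, 31220)) = Rational(-22259859, 31220)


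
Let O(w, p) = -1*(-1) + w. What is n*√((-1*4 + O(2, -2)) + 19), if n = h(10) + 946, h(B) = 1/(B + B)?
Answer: 56763*√2/20 ≈ 4013.8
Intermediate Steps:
O(w, p) = 1 + w
h(B) = 1/(2*B)
n = 18921/20 (n = (½)/10 + 946 = (½)*(⅒) + 946 = 1/20 + 946 = 18921/20 ≈ 946.05)
n*√((-1*4 + O(2, -2)) + 19) = 18921*√((-1*4 + (1 + 2)) + 19)/20 = 18921*√((-4 + 3) + 19)/20 = 18921*√(-1 + 19)/20 = 18921*√18/20 = 18921*(3*√2)/20 = 56763*√2/20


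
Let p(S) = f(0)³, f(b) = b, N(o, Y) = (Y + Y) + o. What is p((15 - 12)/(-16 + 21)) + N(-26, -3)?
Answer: -32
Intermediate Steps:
N(o, Y) = o + 2*Y (N(o, Y) = 2*Y + o = o + 2*Y)
p(S) = 0 (p(S) = 0³ = 0)
p((15 - 12)/(-16 + 21)) + N(-26, -3) = 0 + (-26 + 2*(-3)) = 0 + (-26 - 6) = 0 - 32 = -32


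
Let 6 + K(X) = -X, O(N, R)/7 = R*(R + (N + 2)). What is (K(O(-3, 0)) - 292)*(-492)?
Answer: 146616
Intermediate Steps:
O(N, R) = 7*R*(2 + N + R) (O(N, R) = 7*(R*(R + (N + 2))) = 7*(R*(R + (2 + N))) = 7*(R*(2 + N + R)) = 7*R*(2 + N + R))
K(X) = -6 - X
(K(O(-3, 0)) - 292)*(-492) = ((-6 - 7*0*(2 - 3 + 0)) - 292)*(-492) = ((-6 - 7*0*(-1)) - 292)*(-492) = ((-6 - 1*0) - 292)*(-492) = ((-6 + 0) - 292)*(-492) = (-6 - 292)*(-492) = -298*(-492) = 146616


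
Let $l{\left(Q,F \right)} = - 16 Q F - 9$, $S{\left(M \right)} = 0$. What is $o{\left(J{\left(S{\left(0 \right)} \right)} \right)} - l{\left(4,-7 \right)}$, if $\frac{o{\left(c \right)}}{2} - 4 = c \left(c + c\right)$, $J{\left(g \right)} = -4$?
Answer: $-367$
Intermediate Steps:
$o{\left(c \right)} = 8 + 4 c^{2}$ ($o{\left(c \right)} = 8 + 2 c \left(c + c\right) = 8 + 2 c 2 c = 8 + 2 \cdot 2 c^{2} = 8 + 4 c^{2}$)
$l{\left(Q,F \right)} = -9 - 16 F Q$ ($l{\left(Q,F \right)} = - 16 F Q - 9 = -9 - 16 F Q$)
$o{\left(J{\left(S{\left(0 \right)} \right)} \right)} - l{\left(4,-7 \right)} = \left(8 + 4 \left(-4\right)^{2}\right) - \left(-9 - \left(-112\right) 4\right) = \left(8 + 4 \cdot 16\right) - \left(-9 + 448\right) = \left(8 + 64\right) - 439 = 72 - 439 = -367$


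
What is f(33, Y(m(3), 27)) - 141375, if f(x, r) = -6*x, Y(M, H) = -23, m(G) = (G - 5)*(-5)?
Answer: -141573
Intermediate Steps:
m(G) = 25 - 5*G (m(G) = (-5 + G)*(-5) = 25 - 5*G)
f(33, Y(m(3), 27)) - 141375 = -6*33 - 141375 = -198 - 141375 = -141573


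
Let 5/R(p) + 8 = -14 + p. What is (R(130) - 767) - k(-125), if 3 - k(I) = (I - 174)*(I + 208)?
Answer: -2763391/108 ≈ -25587.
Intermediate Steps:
R(p) = 5/(-22 + p) (R(p) = 5/(-8 + (-14 + p)) = 5/(-22 + p))
k(I) = 3 - (-174 + I)*(208 + I) (k(I) = 3 - (I - 174)*(I + 208) = 3 - (-174 + I)*(208 + I))
(R(130) - 767) - k(-125) = (5/(-22 + 130) - 767) - (36195 - 1*(-125)² - 34*(-125)) = (5/108 - 767) - (36195 - 1*15625 + 4250) = (5*(1/108) - 767) - (36195 - 15625 + 4250) = (5/108 - 767) - 1*24820 = -82831/108 - 24820 = -2763391/108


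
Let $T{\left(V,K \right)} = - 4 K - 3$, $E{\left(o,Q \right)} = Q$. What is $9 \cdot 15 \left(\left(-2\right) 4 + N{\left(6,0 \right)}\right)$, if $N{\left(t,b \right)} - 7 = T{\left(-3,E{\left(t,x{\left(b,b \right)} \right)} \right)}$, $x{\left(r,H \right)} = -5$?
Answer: $2160$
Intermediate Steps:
$T{\left(V,K \right)} = -3 - 4 K$
$N{\left(t,b \right)} = 24$ ($N{\left(t,b \right)} = 7 - -17 = 7 + \left(-3 + 20\right) = 7 + 17 = 24$)
$9 \cdot 15 \left(\left(-2\right) 4 + N{\left(6,0 \right)}\right) = 9 \cdot 15 \left(\left(-2\right) 4 + 24\right) = 135 \left(-8 + 24\right) = 135 \cdot 16 = 2160$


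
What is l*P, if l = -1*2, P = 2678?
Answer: -5356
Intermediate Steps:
l = -2
l*P = -2*2678 = -5356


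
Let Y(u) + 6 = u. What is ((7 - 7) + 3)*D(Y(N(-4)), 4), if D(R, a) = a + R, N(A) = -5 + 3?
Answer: -12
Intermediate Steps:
N(A) = -2
Y(u) = -6 + u
D(R, a) = R + a
((7 - 7) + 3)*D(Y(N(-4)), 4) = ((7 - 7) + 3)*((-6 - 2) + 4) = (0 + 3)*(-8 + 4) = 3*(-4) = -12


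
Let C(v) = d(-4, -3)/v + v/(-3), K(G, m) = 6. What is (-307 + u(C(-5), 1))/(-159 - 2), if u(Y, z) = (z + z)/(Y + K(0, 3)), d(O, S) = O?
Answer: 38959/20447 ≈ 1.9054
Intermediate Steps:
C(v) = -4/v - v/3 (C(v) = -4/v + v/(-3) = -4/v + v*(-⅓) = -4/v - v/3)
u(Y, z) = 2*z/(6 + Y) (u(Y, z) = (z + z)/(Y + 6) = (2*z)/(6 + Y) = 2*z/(6 + Y))
(-307 + u(C(-5), 1))/(-159 - 2) = (-307 + 2*1/(6 + (-4/(-5) - ⅓*(-5))))/(-159 - 2) = (-307 + 2*1/(6 + (-4*(-⅕) + 5/3)))/(-161) = (-307 + 2*1/(6 + (⅘ + 5/3)))*(-1/161) = (-307 + 2*1/(6 + 37/15))*(-1/161) = (-307 + 2*1/(127/15))*(-1/161) = (-307 + 2*1*(15/127))*(-1/161) = (-307 + 30/127)*(-1/161) = -38959/127*(-1/161) = 38959/20447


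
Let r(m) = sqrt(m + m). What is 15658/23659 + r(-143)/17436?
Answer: 15658/23659 + I*sqrt(286)/17436 ≈ 0.66182 + 0.00096992*I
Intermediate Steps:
r(m) = sqrt(2)*sqrt(m) (r(m) = sqrt(2*m) = sqrt(2)*sqrt(m))
15658/23659 + r(-143)/17436 = 15658/23659 + (sqrt(2)*sqrt(-143))/17436 = 15658*(1/23659) + (sqrt(2)*(I*sqrt(143)))*(1/17436) = 15658/23659 + (I*sqrt(286))*(1/17436) = 15658/23659 + I*sqrt(286)/17436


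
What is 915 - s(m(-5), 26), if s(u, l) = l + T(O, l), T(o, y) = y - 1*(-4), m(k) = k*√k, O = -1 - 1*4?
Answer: 859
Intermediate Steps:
O = -5 (O = -1 - 4 = -5)
m(k) = k^(3/2)
T(o, y) = 4 + y (T(o, y) = y + 4 = 4 + y)
s(u, l) = 4 + 2*l (s(u, l) = l + (4 + l) = 4 + 2*l)
915 - s(m(-5), 26) = 915 - (4 + 2*26) = 915 - (4 + 52) = 915 - 1*56 = 915 - 56 = 859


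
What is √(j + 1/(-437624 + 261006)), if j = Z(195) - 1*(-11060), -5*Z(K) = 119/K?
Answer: √77625208081158114/2649270 ≈ 105.17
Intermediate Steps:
Z(K) = -119/(5*K)
j = 10783381/975 (j = -119/5/195 - 1*(-11060) = -119/5*1/195 + 11060 = -119/975 + 11060 = 10783381/975 ≈ 11060.)
√(j + 1/(-437624 + 261006)) = √(10783381/975 + 1/(-437624 + 261006)) = √(10783381/975 + 1/(-176618)) = √(10783381/975 - 1/176618) = √(146503014191/13246350) = √77625208081158114/2649270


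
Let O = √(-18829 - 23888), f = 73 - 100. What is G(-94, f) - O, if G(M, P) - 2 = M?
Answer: -92 - I*√42717 ≈ -92.0 - 206.68*I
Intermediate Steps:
f = -27
G(M, P) = 2 + M
O = I*√42717 (O = √(-42717) = I*√42717 ≈ 206.68*I)
G(-94, f) - O = (2 - 94) - I*√42717 = -92 - I*√42717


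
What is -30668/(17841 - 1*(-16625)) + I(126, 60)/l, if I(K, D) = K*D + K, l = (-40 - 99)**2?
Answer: -163815376/332958793 ≈ -0.49200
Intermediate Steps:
l = 19321 (l = (-139)**2 = 19321)
I(K, D) = K + D*K (I(K, D) = D*K + K = K + D*K)
-30668/(17841 - 1*(-16625)) + I(126, 60)/l = -30668/(17841 - 1*(-16625)) + (126*(1 + 60))/19321 = -30668/(17841 + 16625) + (126*61)*(1/19321) = -30668/34466 + 7686*(1/19321) = -30668*1/34466 + 7686/19321 = -15334/17233 + 7686/19321 = -163815376/332958793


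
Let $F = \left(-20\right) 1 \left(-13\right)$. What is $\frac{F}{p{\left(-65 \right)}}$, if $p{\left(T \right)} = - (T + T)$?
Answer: $2$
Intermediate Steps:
$F = 260$ ($F = \left(-20\right) \left(-13\right) = 260$)
$p{\left(T \right)} = - 2 T$
$\frac{F}{p{\left(-65 \right)}} = \frac{260}{\left(-2\right) \left(-65\right)} = \frac{260}{130} = 260 \cdot \frac{1}{130} = 2$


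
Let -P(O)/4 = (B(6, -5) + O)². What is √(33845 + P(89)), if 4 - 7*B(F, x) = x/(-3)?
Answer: √17309/3 ≈ 43.855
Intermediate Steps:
B(F, x) = 4/7 + x/21 (B(F, x) = 4/7 - x/(7*(-3)) = 4/7 - x*(-1)/(7*3) = 4/7 - (-1)*x/21 = 4/7 + x/21)
P(O) = -4*(⅓ + O)² (P(O) = -4*((4/7 + (1/21)*(-5)) + O)² = -4*((4/7 - 5/21) + O)² = -4*(⅓ + O)²)
√(33845 + P(89)) = √(33845 - 4*(1 + 3*89)²/9) = √(33845 - 4*(1 + 267)²/9) = √(33845 - 4/9*268²) = √(33845 - 4/9*71824) = √(33845 - 287296/9) = √(17309/9) = √17309/3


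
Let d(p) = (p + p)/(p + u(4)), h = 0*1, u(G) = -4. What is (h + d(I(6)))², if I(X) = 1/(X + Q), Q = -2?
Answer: 4/225 ≈ 0.017778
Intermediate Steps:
I(X) = 1/(-2 + X) (I(X) = 1/(X - 2) = 1/(-2 + X))
h = 0
d(p) = 2*p/(-4 + p) (d(p) = (p + p)/(p - 4) = (2*p)/(-4 + p) = 2*p/(-4 + p))
(h + d(I(6)))² = (0 + 2/((-2 + 6)*(-4 + 1/(-2 + 6))))² = (0 + 2/(4*(-4 + 1/4)))² = (0 + 2*(¼)/(-4 + ¼))² = (0 + 2*(¼)/(-15/4))² = (0 + 2*(¼)*(-4/15))² = (0 - 2/15)² = (-2/15)² = 4/225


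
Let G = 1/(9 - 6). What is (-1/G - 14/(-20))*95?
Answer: -437/2 ≈ -218.50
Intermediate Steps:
G = ⅓ (G = 1/3 = ⅓ ≈ 0.33333)
(-1/G - 14/(-20))*95 = (-1/⅓ - 14/(-20))*95 = (-1*3 - 14*(-1/20))*95 = (-3 + 7/10)*95 = -23/10*95 = -437/2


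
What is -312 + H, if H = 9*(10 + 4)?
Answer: -186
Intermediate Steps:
H = 126 (H = 9*14 = 126)
-312 + H = -312 + 126 = -186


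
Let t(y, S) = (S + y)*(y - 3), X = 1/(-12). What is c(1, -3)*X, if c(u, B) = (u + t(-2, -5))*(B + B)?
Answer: 18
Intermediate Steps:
X = -1/12 ≈ -0.083333
t(y, S) = (-3 + y)*(S + y) (t(y, S) = (S + y)*(-3 + y) = (-3 + y)*(S + y))
c(u, B) = 2*B*(35 + u) (c(u, B) = (u + ((-2)² - 3*(-5) - 3*(-2) - 5*(-2)))*(B + B) = (u + (4 + 15 + 6 + 10))*(2*B) = (u + 35)*(2*B) = (35 + u)*(2*B) = 2*B*(35 + u))
c(1, -3)*X = (2*(-3)*(35 + 1))*(-1/12) = (2*(-3)*36)*(-1/12) = -216*(-1/12) = 18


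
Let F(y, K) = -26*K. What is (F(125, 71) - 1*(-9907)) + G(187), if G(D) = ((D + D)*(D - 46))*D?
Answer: 9869319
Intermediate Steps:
G(D) = 2*D²*(-46 + D) (G(D) = ((2*D)*(-46 + D))*D = (2*D*(-46 + D))*D = 2*D²*(-46 + D))
(F(125, 71) - 1*(-9907)) + G(187) = (-26*71 - 1*(-9907)) + 2*187²*(-46 + 187) = (-1846 + 9907) + 2*34969*141 = 8061 + 9861258 = 9869319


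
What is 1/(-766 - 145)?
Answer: -1/911 ≈ -0.0010977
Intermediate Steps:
1/(-766 - 145) = 1/(-911) = -1/911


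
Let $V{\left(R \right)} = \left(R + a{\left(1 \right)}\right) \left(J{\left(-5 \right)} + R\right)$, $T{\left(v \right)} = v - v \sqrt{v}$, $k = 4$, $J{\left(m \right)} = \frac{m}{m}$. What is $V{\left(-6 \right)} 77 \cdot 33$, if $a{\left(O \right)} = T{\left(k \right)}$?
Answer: $127050$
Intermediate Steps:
$J{\left(m \right)} = 1$
$T{\left(v \right)} = v - v^{\frac{3}{2}}$
$a{\left(O \right)} = -4$ ($a{\left(O \right)} = 4 - 4^{\frac{3}{2}} = 4 - 8 = -4$)
$V{\left(R \right)} = \left(1 + R\right) \left(-4 + R\right)$ ($V{\left(R \right)} = \left(R - 4\right) \left(1 + R\right) = \left(-4 + R\right) \left(1 + R\right) = \left(1 + R\right) \left(-4 + R\right)$)
$V{\left(-6 \right)} 77 \cdot 33 = \left(-4 + \left(-6\right)^{2} - -18\right) 77 \cdot 33 = \left(-4 + 36 + 18\right) 77 \cdot 33 = 50 \cdot 77 \cdot 33 = 3850 \cdot 33 = 127050$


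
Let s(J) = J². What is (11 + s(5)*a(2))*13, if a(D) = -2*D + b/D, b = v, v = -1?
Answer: -2639/2 ≈ -1319.5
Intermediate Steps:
b = -1
a(D) = -1/D - 2*D (a(D) = -2*D - 1/D = -1/D - 2*D)
(11 + s(5)*a(2))*13 = (11 + 5²*(-1/2 - 2*2))*13 = (11 + 25*(-1*½ - 4))*13 = (11 + 25*(-½ - 4))*13 = (11 + 25*(-9/2))*13 = (11 - 225/2)*13 = -203/2*13 = -2639/2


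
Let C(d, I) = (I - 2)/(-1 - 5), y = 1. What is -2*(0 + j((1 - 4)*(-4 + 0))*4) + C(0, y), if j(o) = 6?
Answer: -287/6 ≈ -47.833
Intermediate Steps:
C(d, I) = 1/3 - I/6 (C(d, I) = (-2 + I)/(-6) = (-2 + I)*(-1/6) = 1/3 - I/6)
-2*(0 + j((1 - 4)*(-4 + 0))*4) + C(0, y) = -2*(0 + 6*4) + (1/3 - 1/6*1) = -2*(0 + 24) + (1/3 - 1/6) = -2*24 + 1/6 = -48 + 1/6 = -287/6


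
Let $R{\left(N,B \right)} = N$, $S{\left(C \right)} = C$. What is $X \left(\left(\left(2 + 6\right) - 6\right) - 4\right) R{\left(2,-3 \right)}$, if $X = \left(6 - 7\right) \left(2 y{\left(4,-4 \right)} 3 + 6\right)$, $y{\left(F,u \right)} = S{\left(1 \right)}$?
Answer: $48$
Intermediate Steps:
$y{\left(F,u \right)} = 1$
$X = -12$ ($X = \left(6 - 7\right) \left(2 \cdot 1 \cdot 3 + 6\right) = - (2 \cdot 3 + 6) = - (6 + 6) = \left(-1\right) 12 = -12$)
$X \left(\left(\left(2 + 6\right) - 6\right) - 4\right) R{\left(2,-3 \right)} = - 12 \left(\left(\left(2 + 6\right) - 6\right) - 4\right) 2 = - 12 \left(\left(8 - 6\right) - 4\right) 2 = - 12 \left(2 - 4\right) 2 = \left(-12\right) \left(-2\right) 2 = 24 \cdot 2 = 48$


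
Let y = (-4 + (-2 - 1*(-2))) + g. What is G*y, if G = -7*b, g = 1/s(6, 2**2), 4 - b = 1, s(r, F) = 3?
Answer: 77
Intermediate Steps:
b = 3 (b = 4 - 1*1 = 4 - 1 = 3)
g = 1/3 ≈ 0.33333
G = -21 (G = -7*3 = -21)
y = -11/3 (y = (-4 + (-2 - 1*(-2))) + 1/3 = (-4 + (-2 + 2)) + 1/3 = (-4 + 0) + 1/3 = -4 + 1/3 = -11/3 ≈ -3.6667)
G*y = -21*(-11/3) = 77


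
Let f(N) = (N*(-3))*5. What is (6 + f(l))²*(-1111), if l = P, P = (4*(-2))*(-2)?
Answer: -60833916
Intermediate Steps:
P = 16 (P = -8*(-2) = 16)
l = 16
f(N) = -15*N (f(N) = -3*N*5 = -15*N)
(6 + f(l))²*(-1111) = (6 - 15*16)²*(-1111) = (6 - 240)²*(-1111) = (-234)²*(-1111) = 54756*(-1111) = -60833916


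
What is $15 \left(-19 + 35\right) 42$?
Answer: $10080$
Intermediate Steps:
$15 \left(-19 + 35\right) 42 = 15 \cdot 16 \cdot 42 = 240 \cdot 42 = 10080$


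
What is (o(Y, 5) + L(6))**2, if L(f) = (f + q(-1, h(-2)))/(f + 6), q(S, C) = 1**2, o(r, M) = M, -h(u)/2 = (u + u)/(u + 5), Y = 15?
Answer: 4489/144 ≈ 31.174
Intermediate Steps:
h(u) = -4*u/(5 + u) (h(u) = -2*(u + u)/(u + 5) = -2*2*u/(5 + u) = -4*u/(5 + u))
q(S, C) = 1
L(f) = (1 + f)/(6 + f) (L(f) = (f + 1)/(f + 6) = (1 + f)/(6 + f))
(o(Y, 5) + L(6))**2 = (5 + (1 + 6)/(6 + 6))**2 = (5 + 7/12)**2 = (67/12)**2 = 4489/144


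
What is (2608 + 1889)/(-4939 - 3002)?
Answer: -1499/2647 ≈ -0.56630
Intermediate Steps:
(2608 + 1889)/(-4939 - 3002) = 4497/(-7941) = 4497*(-1/7941) = -1499/2647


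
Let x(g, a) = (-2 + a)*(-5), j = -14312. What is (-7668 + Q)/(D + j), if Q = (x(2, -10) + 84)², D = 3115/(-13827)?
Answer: -180691236/197895139 ≈ -0.91307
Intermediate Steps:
x(g, a) = 10 - 5*a
D = -3115/13827 (D = 3115*(-1/13827) = -3115/13827 ≈ -0.22528)
Q = 20736 (Q = ((10 - 5*(-10)) + 84)² = ((10 + 50) + 84)² = (60 + 84)² = 144² = 20736)
(-7668 + Q)/(D + j) = (-7668 + 20736)/(-3115/13827 - 14312) = 13068/(-197895139/13827) = 13068*(-13827/197895139) = -180691236/197895139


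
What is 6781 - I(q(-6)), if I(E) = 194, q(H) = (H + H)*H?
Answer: 6587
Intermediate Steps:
q(H) = 2*H**2 (q(H) = (2*H)*H = 2*H**2)
6781 - I(q(-6)) = 6781 - 1*194 = 6781 - 194 = 6587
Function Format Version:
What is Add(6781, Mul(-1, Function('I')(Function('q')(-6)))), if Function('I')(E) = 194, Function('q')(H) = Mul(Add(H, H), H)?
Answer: 6587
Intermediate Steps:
Function('q')(H) = Mul(2, Pow(H, 2)) (Function('q')(H) = Mul(Mul(2, H), H) = Mul(2, Pow(H, 2)))
Add(6781, Mul(-1, Function('I')(Function('q')(-6)))) = Add(6781, Mul(-1, 194)) = Add(6781, -194) = 6587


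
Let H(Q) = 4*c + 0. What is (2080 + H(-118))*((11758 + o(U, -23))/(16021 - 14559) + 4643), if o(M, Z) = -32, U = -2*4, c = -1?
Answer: 7058184096/731 ≈ 9.6555e+6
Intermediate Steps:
U = -8
H(Q) = -4 (H(Q) = 4*(-1) + 0 = -4 + 0 = -4)
(2080 + H(-118))*((11758 + o(U, -23))/(16021 - 14559) + 4643) = (2080 - 4)*((11758 - 32)/(16021 - 14559) + 4643) = 2076*(11726/1462 + 4643) = 2076*(11726*(1/1462) + 4643) = 2076*(5863/731 + 4643) = 2076*(3399896/731) = 7058184096/731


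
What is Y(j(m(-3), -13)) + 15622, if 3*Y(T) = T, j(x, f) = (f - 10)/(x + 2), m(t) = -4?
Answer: 93755/6 ≈ 15626.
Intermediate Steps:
j(x, f) = (-10 + f)/(2 + x)
Y(T) = T/3
Y(j(m(-3), -13)) + 15622 = ((-10 - 13)/(2 - 4))/3 + 15622 = (-23/(-2))/3 + 15622 = (-½*(-23))/3 + 15622 = (⅓)*(23/2) + 15622 = 23/6 + 15622 = 93755/6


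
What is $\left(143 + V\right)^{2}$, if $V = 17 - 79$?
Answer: $6561$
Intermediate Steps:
$V = -62$ ($V = 17 - 79 = -62$)
$\left(143 + V\right)^{2} = \left(143 - 62\right)^{2} = 81^{2} = 6561$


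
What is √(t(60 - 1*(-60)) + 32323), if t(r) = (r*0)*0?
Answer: √32323 ≈ 179.79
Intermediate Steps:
t(r) = 0 (t(r) = 0*0 = 0)
√(t(60 - 1*(-60)) + 32323) = √(0 + 32323) = √32323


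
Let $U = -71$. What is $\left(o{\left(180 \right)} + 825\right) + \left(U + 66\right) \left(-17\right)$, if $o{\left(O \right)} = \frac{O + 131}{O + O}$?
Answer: $\frac{327911}{360} \approx 910.86$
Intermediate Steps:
$o{\left(O \right)} = \frac{131 + O}{2 O}$
$\left(o{\left(180 \right)} + 825\right) + \left(U + 66\right) \left(-17\right) = \left(\frac{131 + 180}{2 \cdot 180} + 825\right) + \left(-71 + 66\right) \left(-17\right) = \left(\frac{1}{2} \cdot \frac{1}{180} \cdot 311 + 825\right) - -85 = \left(\frac{311}{360} + 825\right) + 85 = \frac{297311}{360} + 85 = \frac{327911}{360}$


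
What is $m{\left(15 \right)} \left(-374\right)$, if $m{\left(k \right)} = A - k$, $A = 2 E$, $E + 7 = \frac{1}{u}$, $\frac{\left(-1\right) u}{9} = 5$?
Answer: $\frac{488818}{45} \approx 10863.0$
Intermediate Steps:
$u = -45$ ($u = \left(-9\right) 5 = -45$)
$E = - \frac{316}{45}$ ($E = -7 + \frac{1}{-45} = -7 - \frac{1}{45} = - \frac{316}{45} \approx -7.0222$)
$A = - \frac{632}{45}$ ($A = 2 \left(- \frac{316}{45}\right) = - \frac{632}{45} \approx -14.044$)
$m{\left(k \right)} = - \frac{632}{45} - k$
$m{\left(15 \right)} \left(-374\right) = \left(- \frac{632}{45} - 15\right) \left(-374\right) = \left(- \frac{1307}{45}\right) \left(-374\right) = \frac{488818}{45}$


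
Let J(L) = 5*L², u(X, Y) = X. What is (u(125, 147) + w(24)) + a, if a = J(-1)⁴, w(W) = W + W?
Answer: 798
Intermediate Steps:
w(W) = 2*W
a = 625 (a = (5*(-1)²)⁴ = (5*1)⁴ = 5⁴ = 625)
(u(125, 147) + w(24)) + a = (125 + 2*24) + 625 = (125 + 48) + 625 = 173 + 625 = 798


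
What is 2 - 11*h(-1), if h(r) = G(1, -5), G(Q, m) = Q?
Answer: -9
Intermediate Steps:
h(r) = 1
2 - 11*h(-1) = 2 - 11*1 = 2 - 11 = -9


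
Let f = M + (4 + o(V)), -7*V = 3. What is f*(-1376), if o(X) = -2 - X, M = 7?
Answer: -90816/7 ≈ -12974.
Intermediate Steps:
V = -3/7 (V = -1/7*3 = -3/7 ≈ -0.42857)
f = 66/7 (f = 7 + (4 + (-2 - 1*(-3/7))) = 7 + (4 + (-2 + 3/7)) = 7 + (4 - 11/7) = 7 + 17/7 = 66/7 ≈ 9.4286)
f*(-1376) = (66/7)*(-1376) = -90816/7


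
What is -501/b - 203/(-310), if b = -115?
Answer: 35731/7130 ≈ 5.0114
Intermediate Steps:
-501/b - 203/(-310) = -501/(-115) - 203/(-310) = -501*(-1/115) - 203*(-1/310) = 501/115 + 203/310 = 35731/7130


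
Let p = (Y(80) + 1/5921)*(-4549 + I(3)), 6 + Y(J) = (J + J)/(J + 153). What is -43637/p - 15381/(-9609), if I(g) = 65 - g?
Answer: -24200025070138/105345238114865 ≈ -0.22972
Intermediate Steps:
Y(J) = -6 + 2*J/(153 + J) (Y(J) = -6 + (J + J)/(J + 153) = -6 + (2*J)/(153 + J) = -6 + 2*J/(153 + J))
p = 32889552955/1379593 (p = (2*(-459 - 2*80)/(153 + 80) + 1/5921)*(-4549 + (65 - 1*3)) = (2*(-459 - 160)/233 + 1/5921)*(-4549 + (65 - 3)) = (2*(1/233)*(-619) + 1/5921)*(-4549 + 62) = (-1238/233 + 1/5921)*(-4487) = -7329965/1379593*(-4487) = 32889552955/1379593 ≈ 23840.)
-43637/p - 15381/(-9609) = -43637/32889552955/1379593 - 15381/(-9609) = -43637*1379593/32889552955 - 15381*(-1/9609) = -60201299741/32889552955 + 5127/3203 = -24200025070138/105345238114865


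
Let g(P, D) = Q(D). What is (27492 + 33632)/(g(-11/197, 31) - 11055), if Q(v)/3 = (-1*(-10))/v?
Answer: -1894844/342675 ≈ -5.5296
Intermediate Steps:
Q(v) = 30/v (Q(v) = 3*((-1*(-10))/v) = 3*(10/v) = 30/v)
g(P, D) = 30/D
(27492 + 33632)/(g(-11/197, 31) - 11055) = (27492 + 33632)/(30/31 - 11055) = 61124/(30*(1/31) - 11055) = 61124/(30/31 - 11055) = 61124/(-342675/31) = 61124*(-31/342675) = -1894844/342675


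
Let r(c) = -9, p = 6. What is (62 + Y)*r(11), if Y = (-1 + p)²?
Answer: -783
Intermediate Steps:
Y = 25 (Y = (-1 + 6)² = 5² = 25)
(62 + Y)*r(11) = (62 + 25)*(-9) = 87*(-9) = -783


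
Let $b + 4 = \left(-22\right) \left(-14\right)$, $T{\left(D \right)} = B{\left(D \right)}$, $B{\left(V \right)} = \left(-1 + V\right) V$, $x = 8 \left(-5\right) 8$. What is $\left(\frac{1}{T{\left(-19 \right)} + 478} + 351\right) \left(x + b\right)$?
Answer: $- \frac{2409272}{429} \approx -5616.0$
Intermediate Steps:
$x = -320$ ($x = \left(-40\right) 8 = -320$)
$B{\left(V \right)} = V \left(-1 + V\right)$
$T{\left(D \right)} = D \left(-1 + D\right)$
$b = 304$ ($b = -4 - -308 = -4 + 308 = 304$)
$\left(\frac{1}{T{\left(-19 \right)} + 478} + 351\right) \left(x + b\right) = \left(\frac{1}{- 19 \left(-1 - 19\right) + 478} + 351\right) \left(-320 + 304\right) = \left(\frac{1}{\left(-19\right) \left(-20\right) + 478} + 351\right) \left(-16\right) = \left(\frac{1}{380 + 478} + 351\right) \left(-16\right) = \left(\frac{1}{858} + 351\right) \left(-16\right) = \frac{301159}{858} \left(-16\right) = - \frac{2409272}{429}$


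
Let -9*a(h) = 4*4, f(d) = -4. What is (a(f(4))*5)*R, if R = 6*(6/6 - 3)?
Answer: 320/3 ≈ 106.67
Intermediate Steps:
a(h) = -16/9 (a(h) = -4*4/9 = -⅑*16 = -16/9)
R = -12 (R = 6*(6*(⅙) - 3) = 6*(1 - 3) = 6*(-2) = -12)
(a(f(4))*5)*R = -16/9*5*(-12) = -80/9*(-12) = 320/3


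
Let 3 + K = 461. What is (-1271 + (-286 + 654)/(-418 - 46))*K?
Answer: -16891956/29 ≈ -5.8248e+5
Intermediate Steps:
K = 458 (K = -3 + 461 = 458)
(-1271 + (-286 + 654)/(-418 - 46))*K = (-1271 + (-286 + 654)/(-418 - 46))*458 = (-1271 + 368/(-464))*458 = (-1271 + 368*(-1/464))*458 = (-1271 - 23/29)*458 = -36882/29*458 = -16891956/29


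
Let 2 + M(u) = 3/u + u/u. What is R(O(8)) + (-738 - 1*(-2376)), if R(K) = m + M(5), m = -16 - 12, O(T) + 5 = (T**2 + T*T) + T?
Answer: 8048/5 ≈ 1609.6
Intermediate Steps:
O(T) = -5 + T + 2*T**2 (O(T) = -5 + ((T**2 + T*T) + T) = -5 + ((T**2 + T**2) + T) = -5 + (2*T**2 + T) = -5 + (T + 2*T**2) = -5 + T + 2*T**2)
M(u) = -1 + 3/u (M(u) = -2 + (3/u + u/u) = -2 + (3/u + 1) = -2 + (1 + 3/u) = -1 + 3/u)
m = -28
R(K) = -142/5 (R(K) = -28 + (3 - 1*5)/5 = -28 + (3 - 5)/5 = -28 + (1/5)*(-2) = -28 - 2/5 = -142/5)
R(O(8)) + (-738 - 1*(-2376)) = -142/5 + (-738 - 1*(-2376)) = -142/5 + (-738 + 2376) = -142/5 + 1638 = 8048/5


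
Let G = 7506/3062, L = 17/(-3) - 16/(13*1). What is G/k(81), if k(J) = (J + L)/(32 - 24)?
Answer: 585468/2212295 ≈ 0.26464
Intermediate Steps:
L = -269/39 (L = 17*(-1/3) - 16/13 = -17/3 - 16*1/13 = -17/3 - 16/13 = -269/39 ≈ -6.8974)
k(J) = -269/312 + J/8 (k(J) = (J - 269/39)/(32 - 24) = (-269/39 + J)/8 = (-269/39 + J)*(1/8) = -269/312 + J/8)
G = 3753/1531 (G = 7506*(1/3062) = 3753/1531 ≈ 2.4513)
G/k(81) = 3753/(1531*(-269/312 + (1/8)*81)) = 3753/(1531*(-269/312 + 81/8)) = 3753/(1531*(1445/156)) = (3753/1531)*(156/1445) = 585468/2212295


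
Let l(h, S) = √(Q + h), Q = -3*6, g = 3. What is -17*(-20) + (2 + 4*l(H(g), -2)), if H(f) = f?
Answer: 342 + 4*I*√15 ≈ 342.0 + 15.492*I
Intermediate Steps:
Q = -18
l(h, S) = √(-18 + h)
-17*(-20) + (2 + 4*l(H(g), -2)) = -17*(-20) + (2 + 4*√(-18 + 3)) = 340 + (2 + 4*√(-15)) = 340 + (2 + 4*(I*√15)) = 340 + (2 + 4*I*√15) = 342 + 4*I*√15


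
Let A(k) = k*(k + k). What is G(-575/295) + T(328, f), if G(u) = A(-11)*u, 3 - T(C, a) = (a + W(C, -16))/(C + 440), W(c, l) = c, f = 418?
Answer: -10640759/22656 ≈ -469.67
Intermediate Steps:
T(C, a) = 3 - (C + a)/(440 + C) (T(C, a) = 3 - (a + C)/(C + 440) = 3 - (C + a)/(440 + C))
A(k) = 2*k**2 (A(k) = k*(2*k) = 2*k**2)
G(u) = 242*u (G(u) = (2*(-11)**2)*u = (2*121)*u = 242*u)
G(-575/295) + T(328, f) = 242*(-575/295) + (1320 - 1*418 + 2*328)/(440 + 328) = 242*(-575*1/295) + (1320 - 418 + 656)/768 = 242*(-115/59) + (1/768)*1558 = -27830/59 + 779/384 = -10640759/22656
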